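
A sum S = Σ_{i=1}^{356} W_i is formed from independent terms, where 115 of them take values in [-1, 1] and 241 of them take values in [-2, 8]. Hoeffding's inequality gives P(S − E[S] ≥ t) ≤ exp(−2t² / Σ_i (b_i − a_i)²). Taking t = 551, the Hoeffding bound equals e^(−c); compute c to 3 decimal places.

Σ(b_i − a_i)² = 115·2² + 241·10² = 24560.
c = 2t² / 24560 = 2·551² / 24560 = 24.7232.

24.723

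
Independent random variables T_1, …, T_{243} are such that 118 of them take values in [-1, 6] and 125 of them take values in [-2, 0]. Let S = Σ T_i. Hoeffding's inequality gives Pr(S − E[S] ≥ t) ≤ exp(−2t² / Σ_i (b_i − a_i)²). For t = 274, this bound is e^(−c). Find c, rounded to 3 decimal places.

23.902

Σ(b_i − a_i)² = 118·7² + 125·2² = 6282.
c = 2t² / 6282 = 2·274² / 6282 = 23.9019.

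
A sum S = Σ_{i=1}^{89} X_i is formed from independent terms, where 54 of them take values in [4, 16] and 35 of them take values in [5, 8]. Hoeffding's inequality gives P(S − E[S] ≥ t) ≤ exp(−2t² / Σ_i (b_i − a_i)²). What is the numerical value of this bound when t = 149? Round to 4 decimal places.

0.0041

Σ(b_i − a_i)² = 54·12² + 35·3² = 8091.
Exponent = 2·149² / 8091 = 5.48783.
Bound = exp(−5.48783) = 0.00414.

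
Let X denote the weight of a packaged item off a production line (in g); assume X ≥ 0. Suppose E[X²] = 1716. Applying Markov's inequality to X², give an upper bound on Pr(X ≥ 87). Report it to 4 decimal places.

0.2267

Since X ≥ 0, the event {X ≥ 87} is the same as {X² ≥ 7569}.
Markov's inequality applied to X² gives Pr(X² ≥ 7569) ≤ E[X²]/7569 = 1716/7569 = 0.2267.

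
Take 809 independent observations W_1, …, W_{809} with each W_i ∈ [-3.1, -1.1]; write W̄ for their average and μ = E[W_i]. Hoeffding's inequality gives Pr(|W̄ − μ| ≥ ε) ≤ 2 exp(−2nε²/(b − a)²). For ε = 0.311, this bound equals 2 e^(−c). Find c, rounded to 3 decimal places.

39.124

c = 2nε²/(b − a)² = 2·809·0.311² / 2² = 39.1236.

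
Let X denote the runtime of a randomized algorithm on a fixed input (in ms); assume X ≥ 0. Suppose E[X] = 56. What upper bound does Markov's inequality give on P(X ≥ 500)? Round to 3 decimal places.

Markov's inequality: for a non-negative random variable, P(X ≥ a) ≤ E[X]/a.
Here E[X] = 56 and a = 500, so the bound is 56/500 = 0.1120.

0.112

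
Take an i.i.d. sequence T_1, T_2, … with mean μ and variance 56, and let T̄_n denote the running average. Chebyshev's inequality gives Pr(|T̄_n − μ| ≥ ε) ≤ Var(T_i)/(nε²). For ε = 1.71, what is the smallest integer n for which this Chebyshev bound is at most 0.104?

185

Require 56/(n·1.71²) ≤ 0.104, i.e. n ≥ 56/(0.104·1.71²) = 184.146.
The smallest integer n is 185.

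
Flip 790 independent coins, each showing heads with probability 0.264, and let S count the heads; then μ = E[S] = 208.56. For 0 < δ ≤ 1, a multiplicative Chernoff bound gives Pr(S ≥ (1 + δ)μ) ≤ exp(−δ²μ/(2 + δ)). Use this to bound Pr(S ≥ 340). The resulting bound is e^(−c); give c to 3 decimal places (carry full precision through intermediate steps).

31.494

Write 340 = (1 + δ)μ, so δ = 340/208.56 − 1 = 0.6302263…
Then the exponent is δ²μ/(2 + δ) = (340 − μ)² / (μ·(2 + δ)) = 31.494228.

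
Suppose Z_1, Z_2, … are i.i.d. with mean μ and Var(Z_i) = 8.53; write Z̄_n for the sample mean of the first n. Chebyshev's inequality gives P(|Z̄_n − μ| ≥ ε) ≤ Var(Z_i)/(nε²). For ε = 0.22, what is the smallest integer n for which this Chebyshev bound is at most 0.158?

Require 8.53/(n·0.22²) ≤ 0.158, i.e. n ≥ 8.53/(0.158·0.22²) = 1115.441.
The smallest integer n is 1116.

1116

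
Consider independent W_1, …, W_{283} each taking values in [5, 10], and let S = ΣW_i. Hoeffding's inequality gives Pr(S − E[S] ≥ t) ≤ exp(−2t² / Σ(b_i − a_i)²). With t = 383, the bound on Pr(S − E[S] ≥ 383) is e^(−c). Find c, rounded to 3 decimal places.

Σ(b_i − a_i)² = 283·(5)² = 7075.
c = 2t²/7075 = 2·383²/7075 = 41.4669.

41.467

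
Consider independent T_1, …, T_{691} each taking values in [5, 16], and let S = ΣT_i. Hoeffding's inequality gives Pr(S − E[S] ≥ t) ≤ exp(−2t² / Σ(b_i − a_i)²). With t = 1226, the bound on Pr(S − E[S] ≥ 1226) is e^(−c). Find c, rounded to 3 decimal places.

35.954

Σ(b_i − a_i)² = 691·(11)² = 83611.
c = 2t²/83611 = 2·1226²/83611 = 35.9540.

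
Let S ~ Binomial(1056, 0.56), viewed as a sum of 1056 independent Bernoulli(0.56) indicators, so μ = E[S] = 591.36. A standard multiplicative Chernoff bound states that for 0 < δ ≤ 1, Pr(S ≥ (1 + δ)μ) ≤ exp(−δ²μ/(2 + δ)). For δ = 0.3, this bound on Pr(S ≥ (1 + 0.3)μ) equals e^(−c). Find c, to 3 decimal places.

c = δ²μ/(2 + δ) = 0.3²·591.36/(2 + 0.3) = 23.1402.

23.140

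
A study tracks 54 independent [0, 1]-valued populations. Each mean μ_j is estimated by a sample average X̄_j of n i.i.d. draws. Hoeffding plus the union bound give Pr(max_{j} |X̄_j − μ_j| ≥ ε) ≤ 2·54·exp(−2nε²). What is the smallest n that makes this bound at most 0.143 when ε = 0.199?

Need 2·54·exp(−2nε²) ≤ 0.143, i.e. exp(−2nε²) ≤ 0.143/108.
So 2nε² ≥ ln(108/0.143) = 6.627042.
Hence n ≥ 6.627042/(2·0.199²) = 83.673.
The smallest integer n is 84.

84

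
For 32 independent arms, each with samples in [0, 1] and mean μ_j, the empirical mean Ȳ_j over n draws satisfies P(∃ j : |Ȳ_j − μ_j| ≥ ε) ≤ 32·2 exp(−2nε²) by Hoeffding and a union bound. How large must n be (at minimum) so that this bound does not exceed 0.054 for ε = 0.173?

Need 2·32·exp(−2nε²) ≤ 0.054, i.e. exp(−2nε²) ≤ 0.054/64.
So 2nε² ≥ ln(64/0.054) = 7.077654.
Hence n ≥ 7.077654/(2·0.173²) = 118.241.
The smallest integer n is 119.

119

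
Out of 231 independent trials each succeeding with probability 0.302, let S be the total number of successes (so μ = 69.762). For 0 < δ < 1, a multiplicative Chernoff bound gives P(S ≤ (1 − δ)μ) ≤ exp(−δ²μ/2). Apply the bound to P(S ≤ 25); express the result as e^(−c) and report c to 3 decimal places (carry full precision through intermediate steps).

14.361

Write 25 = (1 − δ)μ, so δ = 1 − 25/69.762 = 0.6416387…
Then the exponent is δ²μ/2 = (μ − 25)²/(2μ) = 14.360516.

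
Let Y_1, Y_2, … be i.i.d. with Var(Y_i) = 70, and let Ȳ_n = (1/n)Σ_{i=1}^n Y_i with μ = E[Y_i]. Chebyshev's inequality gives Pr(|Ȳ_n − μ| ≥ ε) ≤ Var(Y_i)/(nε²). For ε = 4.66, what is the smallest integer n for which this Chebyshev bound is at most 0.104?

Require 70/(n·4.66²) ≤ 0.104, i.e. n ≥ 70/(0.104·4.66²) = 30.995.
The smallest integer n is 31.

31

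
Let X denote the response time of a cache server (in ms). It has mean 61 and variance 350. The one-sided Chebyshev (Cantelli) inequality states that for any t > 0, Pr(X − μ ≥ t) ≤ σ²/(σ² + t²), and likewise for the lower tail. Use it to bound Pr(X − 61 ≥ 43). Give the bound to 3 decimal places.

0.159

Here σ² = 350 and t = 43, so σ² + t² = 2199.
Cantelli's bound: 350/2199 = 0.1592.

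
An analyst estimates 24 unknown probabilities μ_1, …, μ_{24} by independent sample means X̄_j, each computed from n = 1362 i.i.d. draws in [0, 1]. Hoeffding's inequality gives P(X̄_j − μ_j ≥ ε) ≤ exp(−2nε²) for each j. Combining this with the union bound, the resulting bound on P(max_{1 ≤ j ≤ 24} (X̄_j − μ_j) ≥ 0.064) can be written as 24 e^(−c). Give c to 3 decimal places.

Union bound over the 24 events: P(max_{1 ≤ j ≤ 24} (X̄_j − μ_j) ≥ 0.064) ≤ 24·exp(−2nε²) = 24 exp(−2·1362·0.064²).
So c = 2·1362·0.064² = 11.1575.

11.158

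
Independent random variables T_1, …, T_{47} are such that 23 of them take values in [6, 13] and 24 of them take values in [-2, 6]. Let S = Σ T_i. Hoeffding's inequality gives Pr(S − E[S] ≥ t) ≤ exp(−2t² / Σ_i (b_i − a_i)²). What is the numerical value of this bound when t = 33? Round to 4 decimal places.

Σ(b_i − a_i)² = 23·7² + 24·8² = 2663.
Exponent = 2·33² / 2663 = 0.81787.
Bound = exp(−0.81787) = 0.44137.

0.4414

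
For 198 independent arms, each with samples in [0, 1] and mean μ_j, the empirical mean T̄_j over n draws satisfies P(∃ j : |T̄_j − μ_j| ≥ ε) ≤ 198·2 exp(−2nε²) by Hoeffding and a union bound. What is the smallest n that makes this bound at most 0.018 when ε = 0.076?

866

Need 2·198·exp(−2nε²) ≤ 0.018, i.e. exp(−2nε²) ≤ 0.018/396.
So 2nε² ≥ ln(396/0.018) = 9.998798.
Hence n ≥ 9.998798/(2·0.076²) = 865.547.
The smallest integer n is 866.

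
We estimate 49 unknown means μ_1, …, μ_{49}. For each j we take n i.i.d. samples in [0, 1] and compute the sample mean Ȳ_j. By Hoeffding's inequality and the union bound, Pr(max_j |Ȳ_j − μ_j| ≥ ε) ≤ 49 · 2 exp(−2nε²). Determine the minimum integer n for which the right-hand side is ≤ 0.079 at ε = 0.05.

1425

Need 2·49·exp(−2nε²) ≤ 0.079, i.e. exp(−2nε²) ≤ 0.079/98.
So 2nε² ≥ ln(98/0.079) = 7.123275.
Hence n ≥ 7.123275/(2·0.05²) = 1424.655.
The smallest integer n is 1425.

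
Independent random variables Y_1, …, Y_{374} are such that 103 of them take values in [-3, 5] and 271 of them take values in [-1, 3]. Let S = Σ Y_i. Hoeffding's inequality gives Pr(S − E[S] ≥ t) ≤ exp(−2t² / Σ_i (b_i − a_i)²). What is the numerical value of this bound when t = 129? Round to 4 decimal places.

0.0476

Σ(b_i − a_i)² = 103·8² + 271·4² = 10928.
Exponent = 2·129² / 10928 = 3.04557.
Bound = exp(−3.04557) = 0.04757.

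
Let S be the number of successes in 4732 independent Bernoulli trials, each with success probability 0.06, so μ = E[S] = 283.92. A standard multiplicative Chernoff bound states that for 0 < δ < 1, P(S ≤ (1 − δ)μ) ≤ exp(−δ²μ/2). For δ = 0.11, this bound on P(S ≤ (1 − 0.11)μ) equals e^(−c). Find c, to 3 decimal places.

1.718

c = δ²μ/2 = 0.11²·283.92/2 = 1.7177.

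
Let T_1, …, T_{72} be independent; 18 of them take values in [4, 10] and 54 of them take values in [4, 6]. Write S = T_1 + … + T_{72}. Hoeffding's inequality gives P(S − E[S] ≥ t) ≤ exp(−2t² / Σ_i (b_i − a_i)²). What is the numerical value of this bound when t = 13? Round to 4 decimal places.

0.6762

Σ(b_i − a_i)² = 18·6² + 54·2² = 864.
Exponent = 2·13² / 864 = 0.39120.
Bound = exp(−0.39120) = 0.67624.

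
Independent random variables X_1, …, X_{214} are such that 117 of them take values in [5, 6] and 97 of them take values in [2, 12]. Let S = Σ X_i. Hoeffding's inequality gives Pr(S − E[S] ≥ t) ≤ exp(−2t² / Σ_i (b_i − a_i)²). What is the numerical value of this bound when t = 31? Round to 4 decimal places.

Σ(b_i − a_i)² = 117·1² + 97·10² = 9817.
Exponent = 2·31² / 9817 = 0.19578.
Bound = exp(−0.19578) = 0.82219.

0.8222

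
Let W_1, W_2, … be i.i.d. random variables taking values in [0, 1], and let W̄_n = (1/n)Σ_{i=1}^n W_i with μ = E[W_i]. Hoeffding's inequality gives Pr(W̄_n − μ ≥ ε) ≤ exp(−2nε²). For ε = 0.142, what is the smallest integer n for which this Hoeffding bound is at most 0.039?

81

Require exp(−2nε²) ≤ 0.039, i.e. 2nε² ≥ ln(1/0.039) = 3.244194.
So n ≥ 3.244194 / (2·0.142²) = 80.445.
The smallest integer n is 81.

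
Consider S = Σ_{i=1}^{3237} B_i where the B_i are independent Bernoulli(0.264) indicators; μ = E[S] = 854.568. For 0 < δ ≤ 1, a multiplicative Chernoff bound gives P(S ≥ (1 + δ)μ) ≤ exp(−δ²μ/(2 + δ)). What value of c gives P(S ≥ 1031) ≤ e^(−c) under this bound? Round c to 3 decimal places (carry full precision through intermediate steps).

16.509

Write 1031 = (1 + δ)μ, so δ = 1031/854.568 − 1 = 0.2064575…
Then the exponent is δ²μ/(2 + δ) = (1031 − μ)² / (μ·(2 + δ)) = 16.508686.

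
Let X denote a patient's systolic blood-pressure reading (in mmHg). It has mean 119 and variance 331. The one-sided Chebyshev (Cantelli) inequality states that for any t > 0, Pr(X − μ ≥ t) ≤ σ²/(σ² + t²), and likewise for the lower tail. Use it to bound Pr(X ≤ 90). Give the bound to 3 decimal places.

Here σ² = 331 and t = 29, so σ² + t² = 1172.
Cantelli's bound: 331/1172 = 0.2824.

0.282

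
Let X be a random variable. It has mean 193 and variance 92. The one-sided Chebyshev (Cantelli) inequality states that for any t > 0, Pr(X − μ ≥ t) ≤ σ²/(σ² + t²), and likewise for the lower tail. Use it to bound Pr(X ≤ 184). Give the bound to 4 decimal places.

Here σ² = 92 and t = 9, so σ² + t² = 173.
Cantelli's bound: 92/173 = 0.5318.

0.5318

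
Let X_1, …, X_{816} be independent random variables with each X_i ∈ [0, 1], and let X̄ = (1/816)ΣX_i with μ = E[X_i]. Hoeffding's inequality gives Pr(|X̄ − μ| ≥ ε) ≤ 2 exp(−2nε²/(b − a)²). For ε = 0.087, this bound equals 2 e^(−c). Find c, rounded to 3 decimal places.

12.353

c = 2nε²/(b − a)² = 2·816·0.087² / 1² = 12.3526.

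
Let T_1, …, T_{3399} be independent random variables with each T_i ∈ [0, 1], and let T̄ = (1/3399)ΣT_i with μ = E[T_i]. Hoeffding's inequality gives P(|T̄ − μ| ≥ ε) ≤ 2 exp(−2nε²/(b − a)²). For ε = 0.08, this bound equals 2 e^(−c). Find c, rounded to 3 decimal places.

c = 2nε²/(b − a)² = 2·3399·0.08² / 1² = 43.5072.

43.507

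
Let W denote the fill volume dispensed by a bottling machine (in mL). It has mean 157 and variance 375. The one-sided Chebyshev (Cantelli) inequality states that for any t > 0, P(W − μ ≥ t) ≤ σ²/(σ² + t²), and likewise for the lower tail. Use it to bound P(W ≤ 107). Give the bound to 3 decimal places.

0.130

Here σ² = 375 and t = 50, so σ² + t² = 2875.
Cantelli's bound: 375/2875 = 0.1304.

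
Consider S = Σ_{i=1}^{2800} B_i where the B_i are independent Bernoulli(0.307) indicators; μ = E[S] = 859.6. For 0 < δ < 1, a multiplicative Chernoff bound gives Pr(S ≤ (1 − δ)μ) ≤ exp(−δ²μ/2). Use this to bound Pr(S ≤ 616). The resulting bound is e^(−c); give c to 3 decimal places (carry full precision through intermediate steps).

Write 616 = (1 − δ)μ, so δ = 1 − 616/859.6 = 0.2833876…
Then the exponent is δ²μ/2 = (μ − 616)²/(2μ) = 34.516612.

34.517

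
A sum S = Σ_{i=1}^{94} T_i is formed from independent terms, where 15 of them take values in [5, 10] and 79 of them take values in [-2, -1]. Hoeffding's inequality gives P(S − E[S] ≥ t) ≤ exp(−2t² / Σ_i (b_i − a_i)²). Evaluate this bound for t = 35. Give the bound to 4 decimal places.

0.0045

Σ(b_i − a_i)² = 15·5² + 79·1² = 454.
Exponent = 2·35² / 454 = 5.39648.
Bound = exp(−5.39648) = 0.00453.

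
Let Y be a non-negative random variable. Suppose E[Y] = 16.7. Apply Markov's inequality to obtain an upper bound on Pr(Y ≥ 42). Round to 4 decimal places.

Markov's inequality: for a non-negative random variable, Pr(Y ≥ a) ≤ E[Y]/a.
Here E[Y] = 16.7 and a = 42, so the bound is 16.7/42 = 0.3976.

0.3976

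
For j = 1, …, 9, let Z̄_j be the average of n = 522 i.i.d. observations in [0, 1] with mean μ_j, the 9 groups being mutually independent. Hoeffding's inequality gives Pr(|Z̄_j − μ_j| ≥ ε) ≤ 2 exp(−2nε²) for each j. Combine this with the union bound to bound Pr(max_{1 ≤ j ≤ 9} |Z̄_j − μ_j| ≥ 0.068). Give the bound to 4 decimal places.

Per-experiment Hoeffding bound: 2·exp(−2·522·0.068²) = 2·exp(−4.82746) = 0.016014.
Union bound over 9 events: 9·0.016014 = 0.14412.

0.1441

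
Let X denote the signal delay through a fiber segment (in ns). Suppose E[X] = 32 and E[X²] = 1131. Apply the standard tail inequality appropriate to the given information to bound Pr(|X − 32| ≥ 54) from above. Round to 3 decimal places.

0.037

The first two moments determine the variance, so Chebyshev's inequality is the sharpest standard bound available.
Var(X) = E[X²] − (E[X])² = 1131 − 1024 = 107.
Chebyshev's inequality: Pr(|X − μ| ≥ t) ≤ Var(X)/t² = 107/2916 = 0.0367.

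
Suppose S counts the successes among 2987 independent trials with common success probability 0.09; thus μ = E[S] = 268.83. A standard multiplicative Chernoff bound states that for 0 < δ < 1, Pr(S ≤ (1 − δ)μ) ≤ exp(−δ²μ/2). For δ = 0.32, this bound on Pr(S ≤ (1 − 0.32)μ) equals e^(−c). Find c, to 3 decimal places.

c = δ²μ/2 = 0.32²·268.83/2 = 13.7641.

13.764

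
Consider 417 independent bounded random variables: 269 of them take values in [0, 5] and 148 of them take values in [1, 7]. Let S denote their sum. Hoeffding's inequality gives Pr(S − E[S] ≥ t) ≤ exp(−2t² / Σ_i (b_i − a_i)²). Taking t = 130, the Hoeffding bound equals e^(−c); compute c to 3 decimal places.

2.804

Σ(b_i − a_i)² = 269·5² + 148·6² = 12053.
c = 2t² / 12053 = 2·130² / 12053 = 2.8043.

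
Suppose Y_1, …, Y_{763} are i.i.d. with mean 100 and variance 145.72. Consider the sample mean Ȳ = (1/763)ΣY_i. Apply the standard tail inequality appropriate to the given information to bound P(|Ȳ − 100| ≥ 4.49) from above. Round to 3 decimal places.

0.009

With mean and variance of each term known, Chebyshev's inequality bounds the deviation of the sum (or sample mean).
Var(Ȳ) = Var(Y_i)/n = 145.72/763 = 0.19098.
Chebyshev: P(|Ȳ − 100| ≥ 4.49) ≤ Var(Ȳ)/(4.49)² = 145.72/(763·4.49²) = 0.0095.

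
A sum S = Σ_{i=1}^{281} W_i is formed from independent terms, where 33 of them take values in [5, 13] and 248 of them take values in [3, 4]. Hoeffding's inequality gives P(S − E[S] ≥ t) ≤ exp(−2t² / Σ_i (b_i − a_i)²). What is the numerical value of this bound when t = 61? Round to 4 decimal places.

Σ(b_i − a_i)² = 33·8² + 248·1² = 2360.
Exponent = 2·61² / 2360 = 3.15339.
Bound = exp(−3.15339) = 0.04271.

0.0427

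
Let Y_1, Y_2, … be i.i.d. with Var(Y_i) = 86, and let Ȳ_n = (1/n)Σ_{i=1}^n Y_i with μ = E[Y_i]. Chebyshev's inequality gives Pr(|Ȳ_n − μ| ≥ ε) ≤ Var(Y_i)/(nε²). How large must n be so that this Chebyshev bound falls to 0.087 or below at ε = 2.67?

Require 86/(n·2.67²) ≤ 0.087, i.e. n ≥ 86/(0.087·2.67²) = 138.662.
The smallest integer n is 139.

139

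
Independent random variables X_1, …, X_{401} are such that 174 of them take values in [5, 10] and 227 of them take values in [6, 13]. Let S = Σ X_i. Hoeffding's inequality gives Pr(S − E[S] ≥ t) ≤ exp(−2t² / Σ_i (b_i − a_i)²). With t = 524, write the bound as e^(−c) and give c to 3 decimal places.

Σ(b_i − a_i)² = 174·5² + 227·7² = 15473.
c = 2t² / 15473 = 2·524² / 15473 = 35.4910.

35.491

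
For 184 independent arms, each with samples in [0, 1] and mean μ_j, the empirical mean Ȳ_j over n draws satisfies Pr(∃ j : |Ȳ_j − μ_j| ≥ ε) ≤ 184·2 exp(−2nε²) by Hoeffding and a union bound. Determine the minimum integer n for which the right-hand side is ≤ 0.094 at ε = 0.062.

1077

Need 2·184·exp(−2nε²) ≤ 0.094, i.e. exp(−2nε²) ≤ 0.094/368.
So 2nε² ≥ ln(368/0.094) = 8.272543.
Hence n ≥ 8.272543/(2·0.062²) = 1076.033.
The smallest integer n is 1077.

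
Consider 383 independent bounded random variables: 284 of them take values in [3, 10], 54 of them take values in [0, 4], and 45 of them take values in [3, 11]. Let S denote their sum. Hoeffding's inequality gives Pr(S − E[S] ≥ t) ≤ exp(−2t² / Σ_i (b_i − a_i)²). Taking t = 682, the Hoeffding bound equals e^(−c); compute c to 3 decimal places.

Σ(b_i − a_i)² = 284·7² + 54·4² + 45·8² = 17660.
c = 2t² / 17660 = 2·682² / 17660 = 52.6754.

52.675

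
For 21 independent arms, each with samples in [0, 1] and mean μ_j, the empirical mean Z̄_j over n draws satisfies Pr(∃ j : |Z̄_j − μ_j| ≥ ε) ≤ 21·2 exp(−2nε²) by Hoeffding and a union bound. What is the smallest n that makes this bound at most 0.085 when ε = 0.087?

Need 2·21·exp(−2nε²) ≤ 0.085, i.e. exp(−2nε²) ≤ 0.085/42.
So 2nε² ≥ ln(42/0.085) = 6.202774.
Hence n ≥ 6.202774/(2·0.087²) = 409.749.
The smallest integer n is 410.

410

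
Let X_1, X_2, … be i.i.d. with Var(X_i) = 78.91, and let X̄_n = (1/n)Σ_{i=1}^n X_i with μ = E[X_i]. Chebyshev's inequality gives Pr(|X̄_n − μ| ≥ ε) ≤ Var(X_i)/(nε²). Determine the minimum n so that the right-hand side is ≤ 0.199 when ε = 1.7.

Require 78.91/(n·1.7²) ≤ 0.199, i.e. n ≥ 78.91/(0.199·1.7²) = 137.209.
The smallest integer n is 138.

138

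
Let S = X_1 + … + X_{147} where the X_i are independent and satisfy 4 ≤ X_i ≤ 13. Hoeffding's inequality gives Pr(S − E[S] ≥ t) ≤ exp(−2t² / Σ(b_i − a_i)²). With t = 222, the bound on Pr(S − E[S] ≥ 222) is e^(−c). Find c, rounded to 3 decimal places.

Σ(b_i − a_i)² = 147·(9)² = 11907.
c = 2t²/11907 = 2·222²/11907 = 8.2782.

8.278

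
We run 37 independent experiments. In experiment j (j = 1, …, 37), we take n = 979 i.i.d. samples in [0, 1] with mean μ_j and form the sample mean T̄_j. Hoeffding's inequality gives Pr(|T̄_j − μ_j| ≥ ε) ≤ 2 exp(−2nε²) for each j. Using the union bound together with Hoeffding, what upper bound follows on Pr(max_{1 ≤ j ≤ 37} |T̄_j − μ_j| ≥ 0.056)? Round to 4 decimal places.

Per-experiment Hoeffding bound: 2·exp(−2·979·0.056²) = 2·exp(−6.14029) = 0.0043086.
Union bound over 37 events: 37·0.0043086 = 0.15942.

0.1594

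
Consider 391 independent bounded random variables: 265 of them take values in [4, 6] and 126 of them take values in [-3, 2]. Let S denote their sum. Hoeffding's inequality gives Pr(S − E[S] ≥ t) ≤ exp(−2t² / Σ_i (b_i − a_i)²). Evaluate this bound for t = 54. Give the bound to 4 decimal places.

Σ(b_i − a_i)² = 265·2² + 126·5² = 4210.
Exponent = 2·54² / 4210 = 1.38527.
Bound = exp(−1.38527) = 0.25026.

0.2503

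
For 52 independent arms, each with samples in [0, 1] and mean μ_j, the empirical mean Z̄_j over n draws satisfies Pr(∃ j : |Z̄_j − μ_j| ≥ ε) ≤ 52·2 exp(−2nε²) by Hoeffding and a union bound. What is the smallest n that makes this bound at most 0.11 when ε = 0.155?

Need 2·52·exp(−2nε²) ≤ 0.11, i.e. exp(−2nε²) ≤ 0.11/104.
So 2nε² ≥ ln(104/0.11) = 6.851666.
Hence n ≥ 6.851666/(2·0.155²) = 142.595.
The smallest integer n is 143.

143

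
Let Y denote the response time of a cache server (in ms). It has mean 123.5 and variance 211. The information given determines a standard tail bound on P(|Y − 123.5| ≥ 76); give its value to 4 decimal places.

Mean and variance are known, so Chebyshev's inequality applies.
Chebyshev: P(|Y − μ| ≥ t) ≤ Var(Y)/t².
Bound = 211 / 5776 = 0.0365.

0.0365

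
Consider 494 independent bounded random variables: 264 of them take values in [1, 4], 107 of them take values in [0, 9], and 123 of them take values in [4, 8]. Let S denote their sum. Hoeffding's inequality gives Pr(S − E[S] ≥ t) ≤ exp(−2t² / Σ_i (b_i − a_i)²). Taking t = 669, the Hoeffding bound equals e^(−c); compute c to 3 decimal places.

68.797

Σ(b_i − a_i)² = 264·3² + 107·9² + 123·4² = 13011.
c = 2t² / 13011 = 2·669² / 13011 = 68.7973.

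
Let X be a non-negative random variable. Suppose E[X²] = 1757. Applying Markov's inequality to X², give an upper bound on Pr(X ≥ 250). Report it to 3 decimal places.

Since X ≥ 0, the event {X ≥ 250} is the same as {X² ≥ 62500}.
Markov's inequality applied to X² gives Pr(X² ≥ 62500) ≤ E[X²]/62500 = 1757/62500 = 0.0281.

0.028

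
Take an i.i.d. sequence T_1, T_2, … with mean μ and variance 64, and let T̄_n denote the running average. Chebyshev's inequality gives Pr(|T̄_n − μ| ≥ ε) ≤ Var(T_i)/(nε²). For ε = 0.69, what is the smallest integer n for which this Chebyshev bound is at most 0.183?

Require 64/(n·0.69²) ≤ 0.183, i.e. n ≥ 64/(0.183·0.69²) = 734.566.
The smallest integer n is 735.

735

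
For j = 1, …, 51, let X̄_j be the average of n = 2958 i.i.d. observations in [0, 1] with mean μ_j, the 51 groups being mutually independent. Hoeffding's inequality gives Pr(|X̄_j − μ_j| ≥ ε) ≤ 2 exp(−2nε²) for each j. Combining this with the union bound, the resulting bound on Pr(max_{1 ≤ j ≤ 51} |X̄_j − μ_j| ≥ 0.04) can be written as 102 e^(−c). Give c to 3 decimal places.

Union bound over the 51 events: Pr(max_{1 ≤ j ≤ 51} |X̄_j − μ_j| ≥ 0.04) ≤ 51·2·exp(−2nε²) = 102 exp(−2·2958·0.04²).
So c = 2·2958·0.04² = 9.4656.

9.466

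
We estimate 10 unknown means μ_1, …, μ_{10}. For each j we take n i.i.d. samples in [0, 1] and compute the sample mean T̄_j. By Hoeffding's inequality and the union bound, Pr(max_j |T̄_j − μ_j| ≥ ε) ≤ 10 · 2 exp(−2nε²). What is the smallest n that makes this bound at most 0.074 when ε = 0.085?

388

Need 2·10·exp(−2nε²) ≤ 0.074, i.e. exp(−2nε²) ≤ 0.074/20.
So 2nε² ≥ ln(20/0.074) = 5.599422.
Hence n ≥ 5.599422/(2·0.085²) = 387.503.
The smallest integer n is 388.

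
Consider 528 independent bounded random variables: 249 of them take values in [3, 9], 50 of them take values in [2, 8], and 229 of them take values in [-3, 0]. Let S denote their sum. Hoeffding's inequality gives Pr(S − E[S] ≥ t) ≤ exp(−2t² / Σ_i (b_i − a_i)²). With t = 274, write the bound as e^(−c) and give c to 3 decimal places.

Σ(b_i − a_i)² = 249·6² + 50·6² + 229·3² = 12825.
c = 2t² / 12825 = 2·274² / 12825 = 11.7078.

11.708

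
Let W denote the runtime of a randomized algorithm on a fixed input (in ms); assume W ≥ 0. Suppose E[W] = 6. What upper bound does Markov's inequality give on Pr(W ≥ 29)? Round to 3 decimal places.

Markov's inequality: for a non-negative random variable, Pr(W ≥ a) ≤ E[W]/a.
Here E[W] = 6 and a = 29, so the bound is 6/29 = 0.2069.

0.207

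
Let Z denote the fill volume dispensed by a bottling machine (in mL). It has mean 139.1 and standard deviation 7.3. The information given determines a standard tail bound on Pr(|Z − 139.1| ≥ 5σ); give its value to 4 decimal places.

0.0400

Mean and variance are known, so Chebyshev's inequality applies.
Chebyshev: Pr(|Z − μ| ≥ t) ≤ Var(Z)/t².
Var(Z) = σ² = 7.3² = 53.29.
t = 5·7.3 = 36.5.
Bound = 53.29 / 1332.25 = 0.0400.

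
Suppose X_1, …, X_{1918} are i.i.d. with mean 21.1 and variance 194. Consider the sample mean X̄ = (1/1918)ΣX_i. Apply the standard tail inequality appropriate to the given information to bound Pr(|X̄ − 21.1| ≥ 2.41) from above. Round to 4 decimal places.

With mean and variance of each term known, Chebyshev's inequality bounds the deviation of the sum (or sample mean).
Var(X̄) = Var(X_i)/n = 194/1918 = 0.10115.
Chebyshev: Pr(|X̄ − 21.1| ≥ 2.41) ≤ Var(X̄)/(2.41)² = 194/(1918·2.41²) = 0.0174.

0.0174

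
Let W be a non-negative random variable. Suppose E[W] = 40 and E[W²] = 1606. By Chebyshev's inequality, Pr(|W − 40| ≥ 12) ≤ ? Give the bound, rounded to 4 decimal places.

0.0417

Var(W) = E[W²] − (E[W])² = 1606 − 1600 = 6.
Chebyshev's inequality: Pr(|W − μ| ≥ t) ≤ Var(W)/t² = 6/144 = 0.0417.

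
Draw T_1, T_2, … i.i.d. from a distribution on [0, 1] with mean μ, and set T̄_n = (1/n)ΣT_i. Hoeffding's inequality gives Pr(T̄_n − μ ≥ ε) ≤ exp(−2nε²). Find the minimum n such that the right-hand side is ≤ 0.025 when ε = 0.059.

530

Require exp(−2nε²) ≤ 0.025, i.e. 2nε² ≥ ln(1/0.025) = 3.688879.
So n ≥ 3.688879 / (2·0.059²) = 529.859.
The smallest integer n is 530.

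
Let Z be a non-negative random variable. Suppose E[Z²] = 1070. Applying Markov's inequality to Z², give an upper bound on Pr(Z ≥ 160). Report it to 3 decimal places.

0.042

Since Z ≥ 0, the event {Z ≥ 160} is the same as {Z² ≥ 25600}.
Markov's inequality applied to Z² gives Pr(Z² ≥ 25600) ≤ E[Z²]/25600 = 1070/25600 = 0.0418.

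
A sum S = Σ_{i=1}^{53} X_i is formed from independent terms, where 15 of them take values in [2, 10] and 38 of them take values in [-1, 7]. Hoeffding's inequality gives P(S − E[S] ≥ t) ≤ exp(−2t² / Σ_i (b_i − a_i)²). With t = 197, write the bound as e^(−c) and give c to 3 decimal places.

Σ(b_i − a_i)² = 15·8² + 38·8² = 3392.
c = 2t² / 3392 = 2·197² / 3392 = 22.8827.

22.883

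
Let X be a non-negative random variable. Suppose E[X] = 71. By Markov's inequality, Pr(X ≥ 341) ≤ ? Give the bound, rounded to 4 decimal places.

Markov's inequality: for a non-negative random variable, Pr(X ≥ a) ≤ E[X]/a.
Here E[X] = 71 and a = 341, so the bound is 71/341 = 0.2082.

0.2082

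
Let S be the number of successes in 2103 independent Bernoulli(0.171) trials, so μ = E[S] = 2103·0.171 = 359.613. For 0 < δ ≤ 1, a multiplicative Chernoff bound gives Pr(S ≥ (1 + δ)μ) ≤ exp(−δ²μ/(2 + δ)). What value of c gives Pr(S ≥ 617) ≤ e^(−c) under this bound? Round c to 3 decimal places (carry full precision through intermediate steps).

Write 617 = (1 + δ)μ, so δ = 617/359.613 − 1 = 0.7157333…
Then the exponent is δ²μ/(2 + δ) = (617 − μ)² / (μ·(2 + δ)) = 67.834514.

67.835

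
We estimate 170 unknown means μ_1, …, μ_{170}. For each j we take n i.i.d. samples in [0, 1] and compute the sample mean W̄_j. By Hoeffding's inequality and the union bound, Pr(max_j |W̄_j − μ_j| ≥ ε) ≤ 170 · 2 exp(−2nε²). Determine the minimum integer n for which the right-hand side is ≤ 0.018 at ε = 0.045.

2432

Need 2·170·exp(−2nε²) ≤ 0.018, i.e. exp(−2nε²) ≤ 0.018/340.
So 2nε² ≥ ln(340/0.018) = 9.846329.
Hence n ≥ 9.846329/(2·0.045²) = 2431.192.
The smallest integer n is 2432.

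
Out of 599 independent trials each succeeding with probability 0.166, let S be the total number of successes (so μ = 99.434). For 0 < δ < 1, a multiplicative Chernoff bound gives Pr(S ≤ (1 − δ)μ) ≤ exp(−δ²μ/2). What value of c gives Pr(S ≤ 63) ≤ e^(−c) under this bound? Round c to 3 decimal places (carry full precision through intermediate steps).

Write 63 = (1 − δ)μ, so δ = 1 − 63/99.434 = 0.3664139…
Then the exponent is δ²μ/2 = (μ − 63)²/(2μ) = 6.674962.

6.675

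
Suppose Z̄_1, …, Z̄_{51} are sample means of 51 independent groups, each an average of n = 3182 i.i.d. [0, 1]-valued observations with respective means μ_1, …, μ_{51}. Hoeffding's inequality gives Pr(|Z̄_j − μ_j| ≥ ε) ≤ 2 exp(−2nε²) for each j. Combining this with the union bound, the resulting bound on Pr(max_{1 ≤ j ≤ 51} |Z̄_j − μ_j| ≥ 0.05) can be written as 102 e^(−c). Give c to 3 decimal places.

Union bound over the 51 events: Pr(max_{1 ≤ j ≤ 51} |Z̄_j − μ_j| ≥ 0.05) ≤ 51·2·exp(−2nε²) = 102 exp(−2·3182·0.05²).
So c = 2·3182·0.05² = 15.9100.

15.910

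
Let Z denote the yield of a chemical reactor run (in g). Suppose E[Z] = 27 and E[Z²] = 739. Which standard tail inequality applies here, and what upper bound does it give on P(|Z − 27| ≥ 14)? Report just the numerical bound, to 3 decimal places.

0.051

The first two moments determine the variance, so Chebyshev's inequality is the sharpest standard bound available.
Var(Z) = E[Z²] − (E[Z])² = 739 − 729 = 10.
Chebyshev's inequality: P(|Z − μ| ≥ t) ≤ Var(Z)/t² = 10/196 = 0.0510.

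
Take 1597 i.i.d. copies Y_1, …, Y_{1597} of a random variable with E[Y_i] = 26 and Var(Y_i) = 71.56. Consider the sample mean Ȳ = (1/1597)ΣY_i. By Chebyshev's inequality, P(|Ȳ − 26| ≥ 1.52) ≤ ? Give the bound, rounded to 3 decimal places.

0.019

Var(Ȳ) = Var(Y_i)/n = 71.56/1597 = 0.044809.
Chebyshev: P(|Ȳ − 26| ≥ 1.52) ≤ Var(Ȳ)/(1.52)² = 71.56/(1597·1.52²) = 0.0194.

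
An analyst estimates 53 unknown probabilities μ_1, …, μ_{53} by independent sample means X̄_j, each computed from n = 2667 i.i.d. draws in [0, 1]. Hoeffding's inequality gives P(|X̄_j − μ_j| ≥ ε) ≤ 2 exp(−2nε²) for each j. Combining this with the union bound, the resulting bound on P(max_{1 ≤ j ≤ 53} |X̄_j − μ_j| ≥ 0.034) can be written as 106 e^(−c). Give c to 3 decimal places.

Union bound over the 53 events: P(max_{1 ≤ j ≤ 53} |X̄_j − μ_j| ≥ 0.034) ≤ 53·2·exp(−2nε²) = 106 exp(−2·2667·0.034²).
So c = 2·2667·0.034² = 6.1661.

6.166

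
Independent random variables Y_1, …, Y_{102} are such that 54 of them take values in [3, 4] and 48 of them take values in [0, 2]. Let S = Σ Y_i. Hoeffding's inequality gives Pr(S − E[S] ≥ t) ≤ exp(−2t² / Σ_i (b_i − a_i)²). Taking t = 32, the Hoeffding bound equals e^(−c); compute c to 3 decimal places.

Σ(b_i − a_i)² = 54·1² + 48·2² = 246.
c = 2t² / 246 = 2·32² / 246 = 8.3252.

8.325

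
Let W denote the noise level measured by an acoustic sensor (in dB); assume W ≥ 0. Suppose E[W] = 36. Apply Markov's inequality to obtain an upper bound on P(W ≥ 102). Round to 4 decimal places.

0.3529

Markov's inequality: for a non-negative random variable, P(W ≥ a) ≤ E[W]/a.
Here E[W] = 36 and a = 102, so the bound is 36/102 = 0.3529.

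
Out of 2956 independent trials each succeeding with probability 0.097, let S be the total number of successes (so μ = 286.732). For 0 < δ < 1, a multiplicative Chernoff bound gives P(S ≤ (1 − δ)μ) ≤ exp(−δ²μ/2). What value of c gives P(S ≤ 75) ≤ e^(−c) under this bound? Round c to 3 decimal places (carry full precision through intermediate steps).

78.175

Write 75 = (1 − δ)μ, so δ = 1 − 75/286.732 = 0.7384317…
Then the exponent is δ²μ/2 = (μ − 75)²/(2μ) = 78.174811.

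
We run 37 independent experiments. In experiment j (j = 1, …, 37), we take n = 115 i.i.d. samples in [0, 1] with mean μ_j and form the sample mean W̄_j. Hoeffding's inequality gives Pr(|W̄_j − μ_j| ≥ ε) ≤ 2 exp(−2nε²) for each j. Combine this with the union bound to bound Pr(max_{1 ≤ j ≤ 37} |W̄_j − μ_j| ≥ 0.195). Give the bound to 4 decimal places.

0.0118

Per-experiment Hoeffding bound: 2·exp(−2·115·0.195²) = 2·exp(−8.74575) = 0.00031827.
Union bound over 37 events: 37·0.00031827 = 0.01178.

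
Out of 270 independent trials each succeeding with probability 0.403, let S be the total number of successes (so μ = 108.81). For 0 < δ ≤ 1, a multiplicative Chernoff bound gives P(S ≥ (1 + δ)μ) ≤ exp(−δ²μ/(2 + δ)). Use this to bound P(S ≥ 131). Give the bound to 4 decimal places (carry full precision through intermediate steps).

Write 131 = (1 + δ)μ, so δ = 131/108.81 − 1 = 0.2039335…
Then the exponent is δ²μ/(2 + δ) = (131 − μ)² / (μ·(2 + δ)) = 2.053276.
Bound = exp(−2.053276) = 0.12831.

0.1283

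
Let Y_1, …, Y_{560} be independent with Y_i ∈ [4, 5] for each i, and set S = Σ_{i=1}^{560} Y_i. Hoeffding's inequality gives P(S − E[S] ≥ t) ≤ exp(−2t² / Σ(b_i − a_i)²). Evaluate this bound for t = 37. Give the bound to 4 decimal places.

0.0075

Σ(b_i − a_i)² = 560·(1)² = 560.
Exponent = 2·37²/560 = 4.8893.
Bound = exp(−4.8893) = 0.00753.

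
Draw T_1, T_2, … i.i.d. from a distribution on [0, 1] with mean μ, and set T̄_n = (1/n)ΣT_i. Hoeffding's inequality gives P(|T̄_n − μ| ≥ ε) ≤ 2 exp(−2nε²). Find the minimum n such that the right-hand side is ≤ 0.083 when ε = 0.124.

104

Require 2·exp(−2nε²) ≤ 0.083, i.e. 2nε² ≥ ln(2/0.083) = 3.182062.
So n ≥ 3.182062 / (2·0.124²) = 103.475.
The smallest integer n is 104.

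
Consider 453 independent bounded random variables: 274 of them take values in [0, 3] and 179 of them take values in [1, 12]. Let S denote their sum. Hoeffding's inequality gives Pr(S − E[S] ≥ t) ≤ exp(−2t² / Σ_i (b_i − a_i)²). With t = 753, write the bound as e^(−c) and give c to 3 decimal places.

47.006

Σ(b_i − a_i)² = 274·3² + 179·11² = 24125.
c = 2t² / 24125 = 2·753² / 24125 = 47.0059.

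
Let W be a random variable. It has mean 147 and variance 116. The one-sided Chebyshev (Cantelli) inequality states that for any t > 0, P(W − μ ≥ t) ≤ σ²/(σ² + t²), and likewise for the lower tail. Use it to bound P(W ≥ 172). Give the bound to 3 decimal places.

Here σ² = 116 and t = 25, so σ² + t² = 741.
Cantelli's bound: 116/741 = 0.1565.

0.157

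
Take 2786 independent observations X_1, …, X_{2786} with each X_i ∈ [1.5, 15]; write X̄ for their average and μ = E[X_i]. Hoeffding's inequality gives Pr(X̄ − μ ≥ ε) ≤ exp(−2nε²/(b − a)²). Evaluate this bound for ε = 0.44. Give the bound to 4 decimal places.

Exponent: 2nε²/(b − a)² = 2·2786·0.44² / 13.5² = 5.91901.
Bound = exp(−5.91901) = 0.00269.

0.0027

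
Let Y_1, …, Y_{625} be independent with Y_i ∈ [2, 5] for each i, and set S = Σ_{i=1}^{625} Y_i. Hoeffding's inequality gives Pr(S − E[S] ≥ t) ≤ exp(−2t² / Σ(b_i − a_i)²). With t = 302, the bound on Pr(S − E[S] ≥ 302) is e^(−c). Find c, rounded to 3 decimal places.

Σ(b_i − a_i)² = 625·(3)² = 5625.
c = 2t²/5625 = 2·302²/5625 = 32.4281.

32.428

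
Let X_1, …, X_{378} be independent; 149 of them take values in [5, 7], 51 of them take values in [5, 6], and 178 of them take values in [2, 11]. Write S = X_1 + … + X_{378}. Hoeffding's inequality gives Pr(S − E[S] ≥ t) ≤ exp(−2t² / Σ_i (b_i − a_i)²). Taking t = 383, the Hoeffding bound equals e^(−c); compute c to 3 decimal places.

19.474

Σ(b_i − a_i)² = 149·2² + 51·1² + 178·9² = 15065.
c = 2t² / 15065 = 2·383² / 15065 = 19.4741.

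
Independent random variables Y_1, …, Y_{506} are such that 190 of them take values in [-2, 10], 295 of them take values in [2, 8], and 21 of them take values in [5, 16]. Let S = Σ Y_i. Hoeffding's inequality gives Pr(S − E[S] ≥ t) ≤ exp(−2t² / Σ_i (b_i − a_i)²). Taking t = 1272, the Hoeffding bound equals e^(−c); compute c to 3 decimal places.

79.859

Σ(b_i − a_i)² = 190·12² + 295·6² + 21·11² = 40521.
c = 2t² / 40521 = 2·1272² / 40521 = 79.8590.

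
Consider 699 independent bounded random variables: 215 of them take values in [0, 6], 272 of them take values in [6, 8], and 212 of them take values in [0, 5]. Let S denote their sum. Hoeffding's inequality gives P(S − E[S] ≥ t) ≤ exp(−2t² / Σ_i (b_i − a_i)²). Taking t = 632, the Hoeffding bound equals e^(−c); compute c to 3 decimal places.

Σ(b_i − a_i)² = 215·6² + 272·2² + 212·5² = 14128.
c = 2t² / 14128 = 2·632² / 14128 = 56.5436.

56.544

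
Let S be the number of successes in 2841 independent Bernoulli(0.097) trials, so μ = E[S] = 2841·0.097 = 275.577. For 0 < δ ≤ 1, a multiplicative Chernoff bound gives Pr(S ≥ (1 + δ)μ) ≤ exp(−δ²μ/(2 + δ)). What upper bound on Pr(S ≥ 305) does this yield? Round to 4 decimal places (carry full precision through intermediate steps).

0.2251

Write 305 = (1 + δ)μ, so δ = 305/275.577 − 1 = 0.1067687…
Then the exponent is δ²μ/(2 + δ) = (305 − μ)² / (μ·(2 + δ)) = 1.491125.
Bound = exp(−1.491125) = 0.22512.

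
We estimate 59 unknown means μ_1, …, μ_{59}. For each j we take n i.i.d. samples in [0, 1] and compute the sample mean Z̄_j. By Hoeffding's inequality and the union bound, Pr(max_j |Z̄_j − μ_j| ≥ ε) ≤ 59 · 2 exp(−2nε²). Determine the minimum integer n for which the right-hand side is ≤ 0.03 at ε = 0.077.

Need 2·59·exp(−2nε²) ≤ 0.03, i.e. exp(−2nε²) ≤ 0.03/118.
So 2nε² ≥ ln(118/0.03) = 8.277243.
Hence n ≥ 8.277243/(2·0.077²) = 698.030.
The smallest integer n is 699.

699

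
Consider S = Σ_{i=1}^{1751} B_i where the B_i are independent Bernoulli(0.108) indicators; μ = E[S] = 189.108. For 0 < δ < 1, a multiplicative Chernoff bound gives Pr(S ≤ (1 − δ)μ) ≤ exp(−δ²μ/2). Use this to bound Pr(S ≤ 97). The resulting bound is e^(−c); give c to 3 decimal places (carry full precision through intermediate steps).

Write 97 = (1 − δ)μ, so δ = 1 − 97/189.108 = 0.4870656…
Then the exponent is δ²μ/2 = (μ − 97)²/(2μ) = 22.431319.

22.431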